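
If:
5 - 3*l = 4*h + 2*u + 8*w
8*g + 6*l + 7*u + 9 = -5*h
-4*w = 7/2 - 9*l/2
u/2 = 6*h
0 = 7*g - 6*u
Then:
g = -360/367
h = -35/367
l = 1346/1101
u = -420/367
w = 1469/2936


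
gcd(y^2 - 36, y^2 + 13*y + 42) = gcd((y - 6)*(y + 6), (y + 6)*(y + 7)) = y + 6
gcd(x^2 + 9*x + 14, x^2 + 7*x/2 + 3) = x + 2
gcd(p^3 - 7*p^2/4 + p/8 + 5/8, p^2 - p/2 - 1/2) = p^2 - p/2 - 1/2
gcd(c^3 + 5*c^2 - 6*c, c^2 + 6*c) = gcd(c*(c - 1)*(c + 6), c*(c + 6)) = c^2 + 6*c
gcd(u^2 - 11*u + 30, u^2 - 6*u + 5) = u - 5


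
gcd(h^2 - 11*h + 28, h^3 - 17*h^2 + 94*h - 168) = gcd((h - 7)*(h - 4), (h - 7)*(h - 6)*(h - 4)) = h^2 - 11*h + 28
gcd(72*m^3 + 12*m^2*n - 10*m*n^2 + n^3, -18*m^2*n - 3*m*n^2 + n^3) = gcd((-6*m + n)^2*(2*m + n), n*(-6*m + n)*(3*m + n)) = 6*m - n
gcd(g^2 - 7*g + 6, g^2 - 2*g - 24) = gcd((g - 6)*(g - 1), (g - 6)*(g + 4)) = g - 6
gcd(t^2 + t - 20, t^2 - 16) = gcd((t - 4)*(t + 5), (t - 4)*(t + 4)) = t - 4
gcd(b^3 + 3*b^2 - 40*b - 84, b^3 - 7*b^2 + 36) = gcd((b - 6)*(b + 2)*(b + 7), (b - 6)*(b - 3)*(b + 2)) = b^2 - 4*b - 12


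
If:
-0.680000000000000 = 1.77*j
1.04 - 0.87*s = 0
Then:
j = -0.38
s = 1.20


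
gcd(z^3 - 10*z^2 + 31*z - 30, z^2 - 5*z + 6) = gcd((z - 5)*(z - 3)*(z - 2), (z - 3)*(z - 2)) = z^2 - 5*z + 6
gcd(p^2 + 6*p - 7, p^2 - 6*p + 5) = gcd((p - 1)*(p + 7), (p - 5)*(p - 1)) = p - 1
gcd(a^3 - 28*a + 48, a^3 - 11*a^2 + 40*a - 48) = a - 4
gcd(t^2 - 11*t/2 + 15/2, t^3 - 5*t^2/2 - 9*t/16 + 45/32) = t - 5/2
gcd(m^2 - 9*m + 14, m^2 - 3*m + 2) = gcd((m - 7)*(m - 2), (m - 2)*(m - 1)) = m - 2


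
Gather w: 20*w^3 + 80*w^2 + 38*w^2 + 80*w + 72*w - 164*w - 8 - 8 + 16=20*w^3 + 118*w^2 - 12*w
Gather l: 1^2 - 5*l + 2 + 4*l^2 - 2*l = 4*l^2 - 7*l + 3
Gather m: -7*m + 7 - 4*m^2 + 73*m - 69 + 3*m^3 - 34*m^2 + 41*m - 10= 3*m^3 - 38*m^2 + 107*m - 72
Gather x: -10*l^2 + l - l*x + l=-10*l^2 - l*x + 2*l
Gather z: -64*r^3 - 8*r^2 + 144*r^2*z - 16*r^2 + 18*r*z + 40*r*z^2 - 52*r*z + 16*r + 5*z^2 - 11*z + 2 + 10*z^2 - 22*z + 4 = -64*r^3 - 24*r^2 + 16*r + z^2*(40*r + 15) + z*(144*r^2 - 34*r - 33) + 6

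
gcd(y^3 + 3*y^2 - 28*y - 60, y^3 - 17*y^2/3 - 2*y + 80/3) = y^2 - 3*y - 10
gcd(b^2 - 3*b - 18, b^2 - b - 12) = b + 3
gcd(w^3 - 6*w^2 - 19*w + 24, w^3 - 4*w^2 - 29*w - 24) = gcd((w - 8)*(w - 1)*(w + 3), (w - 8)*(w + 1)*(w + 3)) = w^2 - 5*w - 24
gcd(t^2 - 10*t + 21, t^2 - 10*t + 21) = t^2 - 10*t + 21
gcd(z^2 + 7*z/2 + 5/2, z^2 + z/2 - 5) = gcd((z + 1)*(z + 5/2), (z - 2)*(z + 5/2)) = z + 5/2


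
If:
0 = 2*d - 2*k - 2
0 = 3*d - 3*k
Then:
No Solution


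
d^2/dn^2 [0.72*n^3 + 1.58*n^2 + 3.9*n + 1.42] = 4.32*n + 3.16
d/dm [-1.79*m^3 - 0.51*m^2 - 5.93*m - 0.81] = -5.37*m^2 - 1.02*m - 5.93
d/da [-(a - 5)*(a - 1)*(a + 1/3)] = -3*a^2 + 34*a/3 - 3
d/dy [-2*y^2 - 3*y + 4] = -4*y - 3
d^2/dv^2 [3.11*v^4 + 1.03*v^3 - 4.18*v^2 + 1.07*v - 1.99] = 37.32*v^2 + 6.18*v - 8.36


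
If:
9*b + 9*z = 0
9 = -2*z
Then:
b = 9/2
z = -9/2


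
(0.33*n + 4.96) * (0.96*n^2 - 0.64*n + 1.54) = 0.3168*n^3 + 4.5504*n^2 - 2.6662*n + 7.6384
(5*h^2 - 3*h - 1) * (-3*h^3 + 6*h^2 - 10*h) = -15*h^5 + 39*h^4 - 65*h^3 + 24*h^2 + 10*h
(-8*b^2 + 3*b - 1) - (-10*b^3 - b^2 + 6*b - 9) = 10*b^3 - 7*b^2 - 3*b + 8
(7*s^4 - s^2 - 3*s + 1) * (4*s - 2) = 28*s^5 - 14*s^4 - 4*s^3 - 10*s^2 + 10*s - 2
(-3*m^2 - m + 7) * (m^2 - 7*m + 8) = -3*m^4 + 20*m^3 - 10*m^2 - 57*m + 56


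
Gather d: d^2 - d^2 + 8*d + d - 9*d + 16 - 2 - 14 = 0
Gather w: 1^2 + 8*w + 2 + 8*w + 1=16*w + 4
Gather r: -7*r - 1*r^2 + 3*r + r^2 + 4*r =0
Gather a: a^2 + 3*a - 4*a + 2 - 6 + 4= a^2 - a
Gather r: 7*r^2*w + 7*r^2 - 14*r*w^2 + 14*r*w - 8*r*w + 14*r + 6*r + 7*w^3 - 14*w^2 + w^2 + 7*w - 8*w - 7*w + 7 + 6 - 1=r^2*(7*w + 7) + r*(-14*w^2 + 6*w + 20) + 7*w^3 - 13*w^2 - 8*w + 12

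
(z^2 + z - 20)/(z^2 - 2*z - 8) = (z + 5)/(z + 2)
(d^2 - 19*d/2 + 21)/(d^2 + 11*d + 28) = (d^2 - 19*d/2 + 21)/(d^2 + 11*d + 28)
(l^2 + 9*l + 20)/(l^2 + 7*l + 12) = (l + 5)/(l + 3)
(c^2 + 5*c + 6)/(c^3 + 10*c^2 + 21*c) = (c + 2)/(c*(c + 7))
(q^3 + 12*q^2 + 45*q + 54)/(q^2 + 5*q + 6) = (q^2 + 9*q + 18)/(q + 2)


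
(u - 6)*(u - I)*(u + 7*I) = u^3 - 6*u^2 + 6*I*u^2 + 7*u - 36*I*u - 42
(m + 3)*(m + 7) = m^2 + 10*m + 21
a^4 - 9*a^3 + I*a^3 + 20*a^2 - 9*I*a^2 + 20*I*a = a*(a - 5)*(a - 4)*(a + I)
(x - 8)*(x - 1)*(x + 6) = x^3 - 3*x^2 - 46*x + 48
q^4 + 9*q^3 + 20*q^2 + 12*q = q*(q + 1)*(q + 2)*(q + 6)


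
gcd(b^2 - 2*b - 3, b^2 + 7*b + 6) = b + 1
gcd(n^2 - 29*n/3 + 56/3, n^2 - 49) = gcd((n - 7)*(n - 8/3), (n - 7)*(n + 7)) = n - 7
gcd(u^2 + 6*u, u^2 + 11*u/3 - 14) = u + 6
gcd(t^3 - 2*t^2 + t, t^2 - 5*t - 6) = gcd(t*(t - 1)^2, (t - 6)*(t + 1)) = 1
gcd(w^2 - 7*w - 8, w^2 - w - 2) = w + 1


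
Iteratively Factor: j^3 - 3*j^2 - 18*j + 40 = (j + 4)*(j^2 - 7*j + 10) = (j - 2)*(j + 4)*(j - 5)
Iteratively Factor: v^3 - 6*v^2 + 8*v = (v - 4)*(v^2 - 2*v) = (v - 4)*(v - 2)*(v)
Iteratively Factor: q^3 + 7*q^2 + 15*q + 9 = (q + 3)*(q^2 + 4*q + 3) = (q + 3)^2*(q + 1)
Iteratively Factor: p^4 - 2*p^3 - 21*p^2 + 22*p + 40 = (p + 4)*(p^3 - 6*p^2 + 3*p + 10) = (p - 2)*(p + 4)*(p^2 - 4*p - 5) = (p - 5)*(p - 2)*(p + 4)*(p + 1)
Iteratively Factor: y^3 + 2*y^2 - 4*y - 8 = (y - 2)*(y^2 + 4*y + 4) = (y - 2)*(y + 2)*(y + 2)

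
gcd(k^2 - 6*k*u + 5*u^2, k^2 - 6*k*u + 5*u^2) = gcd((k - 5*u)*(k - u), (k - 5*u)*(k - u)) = k^2 - 6*k*u + 5*u^2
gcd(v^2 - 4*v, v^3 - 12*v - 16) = v - 4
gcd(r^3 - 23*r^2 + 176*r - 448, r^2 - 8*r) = r - 8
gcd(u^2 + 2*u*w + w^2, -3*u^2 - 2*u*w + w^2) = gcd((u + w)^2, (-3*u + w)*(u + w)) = u + w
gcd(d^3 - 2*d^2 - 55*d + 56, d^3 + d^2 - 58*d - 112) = d^2 - d - 56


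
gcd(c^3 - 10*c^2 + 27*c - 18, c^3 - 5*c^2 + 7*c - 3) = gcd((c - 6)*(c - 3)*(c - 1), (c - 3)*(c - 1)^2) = c^2 - 4*c + 3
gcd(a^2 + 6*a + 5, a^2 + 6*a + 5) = a^2 + 6*a + 5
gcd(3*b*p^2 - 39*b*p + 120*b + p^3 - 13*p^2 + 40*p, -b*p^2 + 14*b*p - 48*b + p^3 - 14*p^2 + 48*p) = p - 8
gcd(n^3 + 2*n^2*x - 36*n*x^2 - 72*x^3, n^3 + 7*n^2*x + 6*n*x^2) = n + 6*x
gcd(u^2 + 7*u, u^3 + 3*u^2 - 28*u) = u^2 + 7*u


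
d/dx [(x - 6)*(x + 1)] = 2*x - 5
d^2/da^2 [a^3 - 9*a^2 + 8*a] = 6*a - 18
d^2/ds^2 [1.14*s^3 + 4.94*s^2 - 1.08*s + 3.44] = 6.84*s + 9.88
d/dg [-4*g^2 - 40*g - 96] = -8*g - 40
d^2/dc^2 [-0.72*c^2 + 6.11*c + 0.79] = -1.44000000000000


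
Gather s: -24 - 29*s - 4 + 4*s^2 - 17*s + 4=4*s^2 - 46*s - 24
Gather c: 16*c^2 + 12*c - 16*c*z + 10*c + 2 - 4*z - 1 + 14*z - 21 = 16*c^2 + c*(22 - 16*z) + 10*z - 20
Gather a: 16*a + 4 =16*a + 4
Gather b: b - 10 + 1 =b - 9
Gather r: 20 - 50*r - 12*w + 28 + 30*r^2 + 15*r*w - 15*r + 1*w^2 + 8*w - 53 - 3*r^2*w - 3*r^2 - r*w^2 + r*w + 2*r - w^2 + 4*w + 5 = r^2*(27 - 3*w) + r*(-w^2 + 16*w - 63)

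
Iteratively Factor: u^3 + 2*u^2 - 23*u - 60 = (u + 3)*(u^2 - u - 20) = (u + 3)*(u + 4)*(u - 5)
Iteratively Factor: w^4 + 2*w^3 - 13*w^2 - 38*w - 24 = (w + 2)*(w^3 - 13*w - 12) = (w + 2)*(w + 3)*(w^2 - 3*w - 4) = (w - 4)*(w + 2)*(w + 3)*(w + 1)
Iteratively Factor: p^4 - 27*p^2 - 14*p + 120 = (p + 4)*(p^3 - 4*p^2 - 11*p + 30) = (p + 3)*(p + 4)*(p^2 - 7*p + 10) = (p - 5)*(p + 3)*(p + 4)*(p - 2)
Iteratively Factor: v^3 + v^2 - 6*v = (v)*(v^2 + v - 6) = v*(v + 3)*(v - 2)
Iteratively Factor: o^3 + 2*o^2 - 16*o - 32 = (o + 2)*(o^2 - 16) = (o - 4)*(o + 2)*(o + 4)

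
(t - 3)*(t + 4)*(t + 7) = t^3 + 8*t^2 - 5*t - 84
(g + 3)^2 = g^2 + 6*g + 9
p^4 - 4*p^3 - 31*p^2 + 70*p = p*(p - 7)*(p - 2)*(p + 5)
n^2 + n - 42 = (n - 6)*(n + 7)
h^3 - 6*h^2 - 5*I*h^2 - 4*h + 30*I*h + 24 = (h - 6)*(h - 4*I)*(h - I)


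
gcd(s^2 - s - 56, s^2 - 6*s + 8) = 1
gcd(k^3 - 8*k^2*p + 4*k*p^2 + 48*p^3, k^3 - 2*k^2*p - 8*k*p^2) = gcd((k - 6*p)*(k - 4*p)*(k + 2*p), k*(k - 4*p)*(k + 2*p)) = -k^2 + 2*k*p + 8*p^2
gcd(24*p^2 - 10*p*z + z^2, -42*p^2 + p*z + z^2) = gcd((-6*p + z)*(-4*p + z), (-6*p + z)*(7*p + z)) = -6*p + z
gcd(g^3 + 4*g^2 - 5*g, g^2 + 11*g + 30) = g + 5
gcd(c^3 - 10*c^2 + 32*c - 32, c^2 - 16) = c - 4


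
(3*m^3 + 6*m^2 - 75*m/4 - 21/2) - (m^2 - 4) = 3*m^3 + 5*m^2 - 75*m/4 - 13/2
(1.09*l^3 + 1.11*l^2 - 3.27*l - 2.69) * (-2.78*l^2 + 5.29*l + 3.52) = -3.0302*l^5 + 2.6803*l^4 + 18.7993*l^3 - 5.9129*l^2 - 25.7405*l - 9.4688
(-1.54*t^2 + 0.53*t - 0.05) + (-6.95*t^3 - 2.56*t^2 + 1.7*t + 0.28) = -6.95*t^3 - 4.1*t^2 + 2.23*t + 0.23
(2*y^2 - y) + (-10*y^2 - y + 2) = -8*y^2 - 2*y + 2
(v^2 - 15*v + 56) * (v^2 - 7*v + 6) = v^4 - 22*v^3 + 167*v^2 - 482*v + 336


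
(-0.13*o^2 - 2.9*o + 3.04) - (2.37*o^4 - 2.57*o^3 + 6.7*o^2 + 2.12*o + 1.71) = -2.37*o^4 + 2.57*o^3 - 6.83*o^2 - 5.02*o + 1.33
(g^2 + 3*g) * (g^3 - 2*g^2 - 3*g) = g^5 + g^4 - 9*g^3 - 9*g^2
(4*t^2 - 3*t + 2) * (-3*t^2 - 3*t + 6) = -12*t^4 - 3*t^3 + 27*t^2 - 24*t + 12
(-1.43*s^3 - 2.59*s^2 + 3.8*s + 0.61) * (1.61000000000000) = -2.3023*s^3 - 4.1699*s^2 + 6.118*s + 0.9821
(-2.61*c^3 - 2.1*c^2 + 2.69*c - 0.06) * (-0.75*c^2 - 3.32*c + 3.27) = 1.9575*c^5 + 10.2402*c^4 - 3.5802*c^3 - 15.7528*c^2 + 8.9955*c - 0.1962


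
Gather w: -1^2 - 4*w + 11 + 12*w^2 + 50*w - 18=12*w^2 + 46*w - 8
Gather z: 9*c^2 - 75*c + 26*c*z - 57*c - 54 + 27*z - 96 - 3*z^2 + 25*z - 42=9*c^2 - 132*c - 3*z^2 + z*(26*c + 52) - 192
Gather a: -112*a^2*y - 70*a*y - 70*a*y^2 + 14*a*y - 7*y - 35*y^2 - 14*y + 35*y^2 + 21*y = -112*a^2*y + a*(-70*y^2 - 56*y)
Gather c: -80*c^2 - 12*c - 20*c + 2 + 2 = -80*c^2 - 32*c + 4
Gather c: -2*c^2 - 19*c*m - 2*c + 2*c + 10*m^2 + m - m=-2*c^2 - 19*c*m + 10*m^2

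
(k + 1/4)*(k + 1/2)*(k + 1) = k^3 + 7*k^2/4 + 7*k/8 + 1/8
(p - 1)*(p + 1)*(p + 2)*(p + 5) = p^4 + 7*p^3 + 9*p^2 - 7*p - 10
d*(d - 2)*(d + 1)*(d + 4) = d^4 + 3*d^3 - 6*d^2 - 8*d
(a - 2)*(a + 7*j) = a^2 + 7*a*j - 2*a - 14*j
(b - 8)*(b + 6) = b^2 - 2*b - 48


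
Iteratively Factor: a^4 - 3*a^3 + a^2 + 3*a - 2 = (a - 1)*(a^3 - 2*a^2 - a + 2) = (a - 1)*(a + 1)*(a^2 - 3*a + 2) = (a - 1)^2*(a + 1)*(a - 2)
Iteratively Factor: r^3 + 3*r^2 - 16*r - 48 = (r + 3)*(r^2 - 16) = (r + 3)*(r + 4)*(r - 4)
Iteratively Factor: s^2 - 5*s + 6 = (s - 3)*(s - 2)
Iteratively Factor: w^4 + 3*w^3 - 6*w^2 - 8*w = (w + 1)*(w^3 + 2*w^2 - 8*w) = (w - 2)*(w + 1)*(w^2 + 4*w) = w*(w - 2)*(w + 1)*(w + 4)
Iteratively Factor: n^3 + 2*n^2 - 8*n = (n)*(n^2 + 2*n - 8) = n*(n + 4)*(n - 2)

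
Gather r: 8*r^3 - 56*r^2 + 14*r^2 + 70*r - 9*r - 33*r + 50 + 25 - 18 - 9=8*r^3 - 42*r^2 + 28*r + 48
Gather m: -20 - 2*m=-2*m - 20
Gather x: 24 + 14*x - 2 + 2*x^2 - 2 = 2*x^2 + 14*x + 20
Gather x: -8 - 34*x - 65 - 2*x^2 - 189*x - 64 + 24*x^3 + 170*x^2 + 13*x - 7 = 24*x^3 + 168*x^2 - 210*x - 144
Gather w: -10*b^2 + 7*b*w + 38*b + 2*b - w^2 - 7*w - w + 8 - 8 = -10*b^2 + 40*b - w^2 + w*(7*b - 8)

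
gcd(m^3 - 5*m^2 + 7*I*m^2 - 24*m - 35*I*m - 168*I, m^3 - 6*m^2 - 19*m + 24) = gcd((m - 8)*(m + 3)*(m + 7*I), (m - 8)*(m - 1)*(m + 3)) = m^2 - 5*m - 24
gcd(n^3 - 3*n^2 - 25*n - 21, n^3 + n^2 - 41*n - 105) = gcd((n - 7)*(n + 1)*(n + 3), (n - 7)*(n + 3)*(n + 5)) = n^2 - 4*n - 21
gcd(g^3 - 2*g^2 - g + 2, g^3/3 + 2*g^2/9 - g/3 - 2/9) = g^2 - 1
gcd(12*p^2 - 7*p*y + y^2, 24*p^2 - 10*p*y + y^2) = -4*p + y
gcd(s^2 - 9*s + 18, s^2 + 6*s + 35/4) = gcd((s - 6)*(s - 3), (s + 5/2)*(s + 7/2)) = 1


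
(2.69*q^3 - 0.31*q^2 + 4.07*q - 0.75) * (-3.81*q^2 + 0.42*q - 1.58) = -10.2489*q^5 + 2.3109*q^4 - 19.8871*q^3 + 5.0567*q^2 - 6.7456*q + 1.185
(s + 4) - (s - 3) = 7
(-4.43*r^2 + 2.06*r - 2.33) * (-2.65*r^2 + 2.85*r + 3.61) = 11.7395*r^4 - 18.0845*r^3 - 3.9468*r^2 + 0.7961*r - 8.4113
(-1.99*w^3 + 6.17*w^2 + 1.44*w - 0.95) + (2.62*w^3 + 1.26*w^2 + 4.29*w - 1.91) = 0.63*w^3 + 7.43*w^2 + 5.73*w - 2.86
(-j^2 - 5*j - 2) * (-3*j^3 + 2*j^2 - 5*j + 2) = 3*j^5 + 13*j^4 + j^3 + 19*j^2 - 4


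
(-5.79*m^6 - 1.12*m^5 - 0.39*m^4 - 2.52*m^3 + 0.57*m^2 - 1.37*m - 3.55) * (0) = 0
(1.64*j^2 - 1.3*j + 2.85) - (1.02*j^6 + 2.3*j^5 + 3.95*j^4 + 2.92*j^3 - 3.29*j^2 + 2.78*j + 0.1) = -1.02*j^6 - 2.3*j^5 - 3.95*j^4 - 2.92*j^3 + 4.93*j^2 - 4.08*j + 2.75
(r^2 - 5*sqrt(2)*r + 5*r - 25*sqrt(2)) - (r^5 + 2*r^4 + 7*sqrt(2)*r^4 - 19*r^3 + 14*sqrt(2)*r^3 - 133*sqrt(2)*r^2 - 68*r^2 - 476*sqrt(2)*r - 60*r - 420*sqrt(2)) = -r^5 - 7*sqrt(2)*r^4 - 2*r^4 - 14*sqrt(2)*r^3 + 19*r^3 + 69*r^2 + 133*sqrt(2)*r^2 + 65*r + 471*sqrt(2)*r + 395*sqrt(2)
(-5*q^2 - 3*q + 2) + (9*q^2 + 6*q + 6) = 4*q^2 + 3*q + 8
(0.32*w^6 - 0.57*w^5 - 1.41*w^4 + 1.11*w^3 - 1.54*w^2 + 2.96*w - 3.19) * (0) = 0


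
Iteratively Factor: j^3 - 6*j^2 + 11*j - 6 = (j - 1)*(j^2 - 5*j + 6) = (j - 3)*(j - 1)*(j - 2)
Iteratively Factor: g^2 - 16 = (g - 4)*(g + 4)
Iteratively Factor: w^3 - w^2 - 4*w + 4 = (w + 2)*(w^2 - 3*w + 2) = (w - 2)*(w + 2)*(w - 1)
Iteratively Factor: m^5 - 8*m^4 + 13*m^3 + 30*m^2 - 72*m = (m + 2)*(m^4 - 10*m^3 + 33*m^2 - 36*m) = m*(m + 2)*(m^3 - 10*m^2 + 33*m - 36) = m*(m - 3)*(m + 2)*(m^2 - 7*m + 12) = m*(m - 4)*(m - 3)*(m + 2)*(m - 3)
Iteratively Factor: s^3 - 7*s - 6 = (s - 3)*(s^2 + 3*s + 2) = (s - 3)*(s + 2)*(s + 1)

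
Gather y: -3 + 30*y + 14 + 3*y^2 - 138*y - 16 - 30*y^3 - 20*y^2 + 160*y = -30*y^3 - 17*y^2 + 52*y - 5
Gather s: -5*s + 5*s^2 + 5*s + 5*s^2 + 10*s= 10*s^2 + 10*s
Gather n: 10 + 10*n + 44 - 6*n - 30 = 4*n + 24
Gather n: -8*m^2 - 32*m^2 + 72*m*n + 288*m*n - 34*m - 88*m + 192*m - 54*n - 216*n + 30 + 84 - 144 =-40*m^2 + 70*m + n*(360*m - 270) - 30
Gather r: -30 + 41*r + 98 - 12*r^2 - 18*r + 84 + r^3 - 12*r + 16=r^3 - 12*r^2 + 11*r + 168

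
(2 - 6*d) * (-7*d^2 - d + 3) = 42*d^3 - 8*d^2 - 20*d + 6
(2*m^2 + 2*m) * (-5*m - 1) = -10*m^3 - 12*m^2 - 2*m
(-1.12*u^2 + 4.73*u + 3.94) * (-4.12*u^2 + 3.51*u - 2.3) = 4.6144*u^4 - 23.4188*u^3 + 2.9455*u^2 + 2.9504*u - 9.062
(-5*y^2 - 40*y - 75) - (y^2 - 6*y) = -6*y^2 - 34*y - 75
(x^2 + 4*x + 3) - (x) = x^2 + 3*x + 3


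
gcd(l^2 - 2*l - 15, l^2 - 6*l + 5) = l - 5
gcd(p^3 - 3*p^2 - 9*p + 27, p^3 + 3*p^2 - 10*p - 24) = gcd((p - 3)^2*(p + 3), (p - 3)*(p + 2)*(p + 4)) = p - 3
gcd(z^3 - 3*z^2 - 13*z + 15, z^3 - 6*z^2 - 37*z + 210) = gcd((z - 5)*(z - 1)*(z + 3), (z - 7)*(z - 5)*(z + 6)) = z - 5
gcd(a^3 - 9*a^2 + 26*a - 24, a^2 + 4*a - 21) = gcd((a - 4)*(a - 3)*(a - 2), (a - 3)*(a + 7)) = a - 3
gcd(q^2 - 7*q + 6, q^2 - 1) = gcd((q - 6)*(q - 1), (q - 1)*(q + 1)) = q - 1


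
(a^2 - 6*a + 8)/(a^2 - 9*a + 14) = (a - 4)/(a - 7)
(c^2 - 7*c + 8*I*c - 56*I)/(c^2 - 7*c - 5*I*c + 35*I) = (c + 8*I)/(c - 5*I)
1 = 1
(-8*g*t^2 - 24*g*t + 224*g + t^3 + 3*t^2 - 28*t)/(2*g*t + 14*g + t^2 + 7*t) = (-8*g*t + 32*g + t^2 - 4*t)/(2*g + t)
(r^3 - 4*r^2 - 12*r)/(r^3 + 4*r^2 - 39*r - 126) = r*(r + 2)/(r^2 + 10*r + 21)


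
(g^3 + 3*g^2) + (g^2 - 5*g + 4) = g^3 + 4*g^2 - 5*g + 4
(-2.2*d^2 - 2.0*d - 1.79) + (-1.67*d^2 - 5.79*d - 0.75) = -3.87*d^2 - 7.79*d - 2.54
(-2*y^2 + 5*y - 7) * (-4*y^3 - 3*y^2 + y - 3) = 8*y^5 - 14*y^4 + 11*y^3 + 32*y^2 - 22*y + 21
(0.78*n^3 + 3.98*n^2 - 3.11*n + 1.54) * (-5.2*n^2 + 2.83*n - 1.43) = -4.056*n^5 - 18.4886*n^4 + 26.32*n^3 - 22.5007*n^2 + 8.8055*n - 2.2022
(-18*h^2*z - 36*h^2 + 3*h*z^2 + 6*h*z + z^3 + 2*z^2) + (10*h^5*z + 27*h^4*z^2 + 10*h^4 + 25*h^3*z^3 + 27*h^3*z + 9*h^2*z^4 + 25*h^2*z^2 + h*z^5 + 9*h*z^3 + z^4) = 10*h^5*z + 27*h^4*z^2 + 10*h^4 + 25*h^3*z^3 + 27*h^3*z + 9*h^2*z^4 + 25*h^2*z^2 - 18*h^2*z - 36*h^2 + h*z^5 + 9*h*z^3 + 3*h*z^2 + 6*h*z + z^4 + z^3 + 2*z^2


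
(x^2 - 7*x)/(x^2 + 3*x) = (x - 7)/(x + 3)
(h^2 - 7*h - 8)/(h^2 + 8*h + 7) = (h - 8)/(h + 7)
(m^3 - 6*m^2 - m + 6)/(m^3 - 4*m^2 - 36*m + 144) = (m^2 - 1)/(m^2 + 2*m - 24)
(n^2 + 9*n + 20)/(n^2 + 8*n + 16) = (n + 5)/(n + 4)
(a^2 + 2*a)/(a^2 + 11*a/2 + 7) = 2*a/(2*a + 7)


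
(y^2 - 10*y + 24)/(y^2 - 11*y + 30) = (y - 4)/(y - 5)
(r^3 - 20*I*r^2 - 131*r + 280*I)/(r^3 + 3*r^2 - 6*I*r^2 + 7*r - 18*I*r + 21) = (r^2 - 13*I*r - 40)/(r^2 + r*(3 + I) + 3*I)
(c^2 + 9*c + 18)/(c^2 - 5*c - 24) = (c + 6)/(c - 8)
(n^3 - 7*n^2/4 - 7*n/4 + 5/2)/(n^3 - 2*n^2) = (4*n^2 + n - 5)/(4*n^2)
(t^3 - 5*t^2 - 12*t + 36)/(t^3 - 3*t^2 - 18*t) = (t - 2)/t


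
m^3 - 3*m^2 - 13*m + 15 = (m - 5)*(m - 1)*(m + 3)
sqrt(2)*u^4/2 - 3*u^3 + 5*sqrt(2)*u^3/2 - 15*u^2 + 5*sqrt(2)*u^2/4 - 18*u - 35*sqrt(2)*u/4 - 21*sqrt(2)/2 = (u + 3)*(u - 7*sqrt(2)/2)*(u + sqrt(2)/2)*(sqrt(2)*u/2 + sqrt(2))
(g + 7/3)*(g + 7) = g^2 + 28*g/3 + 49/3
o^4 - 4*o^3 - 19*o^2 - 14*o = o*(o - 7)*(o + 1)*(o + 2)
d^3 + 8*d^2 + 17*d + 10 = (d + 1)*(d + 2)*(d + 5)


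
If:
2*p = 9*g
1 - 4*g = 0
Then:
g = 1/4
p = 9/8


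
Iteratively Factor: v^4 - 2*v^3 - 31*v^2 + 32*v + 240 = (v + 4)*(v^3 - 6*v^2 - 7*v + 60) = (v - 4)*(v + 4)*(v^2 - 2*v - 15) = (v - 4)*(v + 3)*(v + 4)*(v - 5)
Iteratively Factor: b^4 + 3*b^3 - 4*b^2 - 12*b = (b + 2)*(b^3 + b^2 - 6*b) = (b - 2)*(b + 2)*(b^2 + 3*b) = b*(b - 2)*(b + 2)*(b + 3)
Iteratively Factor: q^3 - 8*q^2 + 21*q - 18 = (q - 3)*(q^2 - 5*q + 6) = (q - 3)^2*(q - 2)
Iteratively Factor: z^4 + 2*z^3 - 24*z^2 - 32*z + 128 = (z - 4)*(z^3 + 6*z^2 - 32) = (z - 4)*(z + 4)*(z^2 + 2*z - 8) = (z - 4)*(z + 4)^2*(z - 2)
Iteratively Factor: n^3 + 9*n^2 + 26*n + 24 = (n + 3)*(n^2 + 6*n + 8) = (n + 3)*(n + 4)*(n + 2)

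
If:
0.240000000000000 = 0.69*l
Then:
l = 0.35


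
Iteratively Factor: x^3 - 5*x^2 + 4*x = (x - 4)*(x^2 - x) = (x - 4)*(x - 1)*(x)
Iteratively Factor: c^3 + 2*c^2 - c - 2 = (c - 1)*(c^2 + 3*c + 2) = (c - 1)*(c + 2)*(c + 1)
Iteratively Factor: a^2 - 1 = (a - 1)*(a + 1)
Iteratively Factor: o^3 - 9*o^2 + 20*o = (o - 4)*(o^2 - 5*o) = o*(o - 4)*(o - 5)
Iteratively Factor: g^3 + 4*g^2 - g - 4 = (g + 4)*(g^2 - 1) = (g + 1)*(g + 4)*(g - 1)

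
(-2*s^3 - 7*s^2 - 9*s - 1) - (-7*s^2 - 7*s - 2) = -2*s^3 - 2*s + 1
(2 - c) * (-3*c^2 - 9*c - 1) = 3*c^3 + 3*c^2 - 17*c - 2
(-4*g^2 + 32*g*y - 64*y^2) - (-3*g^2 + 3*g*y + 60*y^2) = -g^2 + 29*g*y - 124*y^2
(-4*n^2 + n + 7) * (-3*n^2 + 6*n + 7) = 12*n^4 - 27*n^3 - 43*n^2 + 49*n + 49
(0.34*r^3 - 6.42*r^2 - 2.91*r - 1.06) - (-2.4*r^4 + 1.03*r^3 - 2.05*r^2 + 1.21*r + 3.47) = 2.4*r^4 - 0.69*r^3 - 4.37*r^2 - 4.12*r - 4.53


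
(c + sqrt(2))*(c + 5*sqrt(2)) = c^2 + 6*sqrt(2)*c + 10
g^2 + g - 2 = (g - 1)*(g + 2)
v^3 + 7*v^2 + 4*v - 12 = (v - 1)*(v + 2)*(v + 6)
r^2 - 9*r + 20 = (r - 5)*(r - 4)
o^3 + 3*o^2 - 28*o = o*(o - 4)*(o + 7)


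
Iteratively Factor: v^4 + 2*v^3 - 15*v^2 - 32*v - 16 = (v + 1)*(v^3 + v^2 - 16*v - 16) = (v + 1)*(v + 4)*(v^2 - 3*v - 4) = (v - 4)*(v + 1)*(v + 4)*(v + 1)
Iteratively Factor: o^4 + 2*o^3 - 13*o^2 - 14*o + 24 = (o - 3)*(o^3 + 5*o^2 + 2*o - 8) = (o - 3)*(o + 2)*(o^2 + 3*o - 4) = (o - 3)*(o - 1)*(o + 2)*(o + 4)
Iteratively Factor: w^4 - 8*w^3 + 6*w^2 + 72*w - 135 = (w - 3)*(w^3 - 5*w^2 - 9*w + 45) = (w - 5)*(w - 3)*(w^2 - 9) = (w - 5)*(w - 3)^2*(w + 3)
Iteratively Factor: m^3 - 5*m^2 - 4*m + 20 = (m - 5)*(m^2 - 4) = (m - 5)*(m - 2)*(m + 2)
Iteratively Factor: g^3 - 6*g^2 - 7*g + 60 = (g + 3)*(g^2 - 9*g + 20) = (g - 4)*(g + 3)*(g - 5)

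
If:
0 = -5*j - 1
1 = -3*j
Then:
No Solution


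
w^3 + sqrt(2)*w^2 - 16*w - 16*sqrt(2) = (w - 4)*(w + 4)*(w + sqrt(2))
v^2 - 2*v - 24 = (v - 6)*(v + 4)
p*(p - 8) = p^2 - 8*p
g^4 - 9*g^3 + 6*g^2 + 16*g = g*(g - 8)*(g - 2)*(g + 1)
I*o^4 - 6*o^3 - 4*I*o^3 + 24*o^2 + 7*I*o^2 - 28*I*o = o*(o - 4)*(o + 7*I)*(I*o + 1)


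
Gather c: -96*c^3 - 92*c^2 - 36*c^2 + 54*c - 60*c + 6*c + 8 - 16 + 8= -96*c^3 - 128*c^2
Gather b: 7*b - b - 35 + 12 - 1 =6*b - 24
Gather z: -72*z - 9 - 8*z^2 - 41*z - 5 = -8*z^2 - 113*z - 14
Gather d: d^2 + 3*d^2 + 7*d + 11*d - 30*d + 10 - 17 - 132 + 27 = 4*d^2 - 12*d - 112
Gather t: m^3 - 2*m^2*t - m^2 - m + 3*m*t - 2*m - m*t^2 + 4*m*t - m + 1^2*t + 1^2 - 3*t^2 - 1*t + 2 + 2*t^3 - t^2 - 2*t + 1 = m^3 - m^2 - 4*m + 2*t^3 + t^2*(-m - 4) + t*(-2*m^2 + 7*m - 2) + 4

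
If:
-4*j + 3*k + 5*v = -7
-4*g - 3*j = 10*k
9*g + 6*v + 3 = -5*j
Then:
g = -544*v/381 - 497/381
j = 174*v/127 + 222/127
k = 61*v/381 - 1/381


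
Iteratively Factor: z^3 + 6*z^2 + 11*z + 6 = (z + 2)*(z^2 + 4*z + 3) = (z + 1)*(z + 2)*(z + 3)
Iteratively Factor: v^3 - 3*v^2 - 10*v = (v + 2)*(v^2 - 5*v) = v*(v + 2)*(v - 5)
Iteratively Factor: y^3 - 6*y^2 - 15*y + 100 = (y - 5)*(y^2 - y - 20) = (y - 5)^2*(y + 4)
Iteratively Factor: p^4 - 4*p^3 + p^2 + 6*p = (p - 3)*(p^3 - p^2 - 2*p) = (p - 3)*(p + 1)*(p^2 - 2*p) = p*(p - 3)*(p + 1)*(p - 2)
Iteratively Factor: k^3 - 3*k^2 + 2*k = (k - 2)*(k^2 - k) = (k - 2)*(k - 1)*(k)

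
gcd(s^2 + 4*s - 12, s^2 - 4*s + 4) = s - 2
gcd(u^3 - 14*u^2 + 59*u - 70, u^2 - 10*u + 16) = u - 2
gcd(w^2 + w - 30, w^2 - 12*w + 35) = w - 5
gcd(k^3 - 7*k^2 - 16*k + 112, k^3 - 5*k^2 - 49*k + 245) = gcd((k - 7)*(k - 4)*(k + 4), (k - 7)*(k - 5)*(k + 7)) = k - 7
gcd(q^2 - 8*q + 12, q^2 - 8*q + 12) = q^2 - 8*q + 12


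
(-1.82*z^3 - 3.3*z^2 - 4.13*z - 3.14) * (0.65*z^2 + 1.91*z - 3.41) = -1.183*z^5 - 5.6212*z^4 - 2.7813*z^3 + 1.3237*z^2 + 8.0859*z + 10.7074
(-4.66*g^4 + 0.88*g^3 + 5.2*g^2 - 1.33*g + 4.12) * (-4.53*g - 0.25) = 21.1098*g^5 - 2.8214*g^4 - 23.776*g^3 + 4.7249*g^2 - 18.3311*g - 1.03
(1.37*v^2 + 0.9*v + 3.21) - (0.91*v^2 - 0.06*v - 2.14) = 0.46*v^2 + 0.96*v + 5.35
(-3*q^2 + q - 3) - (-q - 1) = -3*q^2 + 2*q - 2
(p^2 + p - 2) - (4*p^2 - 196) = -3*p^2 + p + 194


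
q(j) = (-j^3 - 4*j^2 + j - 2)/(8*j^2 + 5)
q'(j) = -16*j*(-j^3 - 4*j^2 + j - 2)/(8*j^2 + 5)^2 + (-3*j^2 - 8*j + 1)/(8*j^2 + 5) = (-8*j^4 - 23*j^2 - 8*j + 5)/(64*j^4 + 80*j^2 + 25)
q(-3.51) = -0.11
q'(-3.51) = -0.14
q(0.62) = -0.39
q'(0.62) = -0.15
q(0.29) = -0.37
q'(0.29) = 0.02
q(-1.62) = -0.38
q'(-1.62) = -0.14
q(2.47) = -0.72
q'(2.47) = -0.16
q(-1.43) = -0.41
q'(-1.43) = -0.14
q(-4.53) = 0.03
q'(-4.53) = -0.13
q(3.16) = -0.83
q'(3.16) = -0.15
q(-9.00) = 0.60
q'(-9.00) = -0.13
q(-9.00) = 0.60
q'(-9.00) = -0.13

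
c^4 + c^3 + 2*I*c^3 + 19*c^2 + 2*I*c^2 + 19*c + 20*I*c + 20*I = (c + 1)*(c - 4*I)*(c + I)*(c + 5*I)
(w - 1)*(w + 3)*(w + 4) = w^3 + 6*w^2 + 5*w - 12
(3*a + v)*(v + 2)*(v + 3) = 3*a*v^2 + 15*a*v + 18*a + v^3 + 5*v^2 + 6*v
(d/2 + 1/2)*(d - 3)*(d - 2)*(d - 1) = d^4/2 - 5*d^3/2 + 5*d^2/2 + 5*d/2 - 3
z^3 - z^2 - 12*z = z*(z - 4)*(z + 3)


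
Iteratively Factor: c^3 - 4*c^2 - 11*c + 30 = (c - 5)*(c^2 + c - 6) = (c - 5)*(c + 3)*(c - 2)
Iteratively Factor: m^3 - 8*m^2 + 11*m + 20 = (m - 5)*(m^2 - 3*m - 4) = (m - 5)*(m + 1)*(m - 4)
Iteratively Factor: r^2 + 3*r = (r)*(r + 3)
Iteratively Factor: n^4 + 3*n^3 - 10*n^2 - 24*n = (n + 4)*(n^3 - n^2 - 6*n) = (n - 3)*(n + 4)*(n^2 + 2*n) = n*(n - 3)*(n + 4)*(n + 2)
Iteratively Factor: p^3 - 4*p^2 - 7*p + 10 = (p - 5)*(p^2 + p - 2) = (p - 5)*(p - 1)*(p + 2)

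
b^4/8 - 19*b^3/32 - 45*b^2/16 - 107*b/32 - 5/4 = (b/4 + 1/4)*(b/2 + 1/2)*(b - 8)*(b + 5/4)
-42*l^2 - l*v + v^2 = (-7*l + v)*(6*l + v)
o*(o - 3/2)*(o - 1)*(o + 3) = o^4 + o^3/2 - 6*o^2 + 9*o/2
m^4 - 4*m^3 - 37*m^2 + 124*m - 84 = (m - 7)*(m - 2)*(m - 1)*(m + 6)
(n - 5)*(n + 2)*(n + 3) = n^3 - 19*n - 30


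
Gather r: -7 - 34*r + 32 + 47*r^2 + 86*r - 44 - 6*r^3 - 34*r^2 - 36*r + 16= -6*r^3 + 13*r^2 + 16*r - 3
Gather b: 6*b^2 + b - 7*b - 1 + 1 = 6*b^2 - 6*b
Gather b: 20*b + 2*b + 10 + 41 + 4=22*b + 55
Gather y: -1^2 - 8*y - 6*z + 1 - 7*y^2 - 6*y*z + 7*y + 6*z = -7*y^2 + y*(-6*z - 1)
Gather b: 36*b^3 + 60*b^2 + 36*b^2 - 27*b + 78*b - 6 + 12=36*b^3 + 96*b^2 + 51*b + 6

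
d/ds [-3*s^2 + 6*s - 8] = 6 - 6*s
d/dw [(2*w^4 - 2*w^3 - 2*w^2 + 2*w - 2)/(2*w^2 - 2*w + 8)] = (2*w^5 - 4*w^4 + 18*w^3 - 12*w^2 - 6*w + 3)/(w^4 - 2*w^3 + 9*w^2 - 8*w + 16)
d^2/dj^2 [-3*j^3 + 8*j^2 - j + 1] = 16 - 18*j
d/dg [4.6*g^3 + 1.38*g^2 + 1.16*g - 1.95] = 13.8*g^2 + 2.76*g + 1.16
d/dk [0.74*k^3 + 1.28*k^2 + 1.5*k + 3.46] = 2.22*k^2 + 2.56*k + 1.5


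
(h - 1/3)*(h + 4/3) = h^2 + h - 4/9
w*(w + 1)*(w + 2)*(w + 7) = w^4 + 10*w^3 + 23*w^2 + 14*w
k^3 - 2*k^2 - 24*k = k*(k - 6)*(k + 4)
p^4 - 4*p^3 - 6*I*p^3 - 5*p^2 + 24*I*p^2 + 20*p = p*(p - 4)*(p - 5*I)*(p - I)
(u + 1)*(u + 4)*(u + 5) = u^3 + 10*u^2 + 29*u + 20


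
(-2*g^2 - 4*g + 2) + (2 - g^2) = -3*g^2 - 4*g + 4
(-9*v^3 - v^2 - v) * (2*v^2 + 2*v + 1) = -18*v^5 - 20*v^4 - 13*v^3 - 3*v^2 - v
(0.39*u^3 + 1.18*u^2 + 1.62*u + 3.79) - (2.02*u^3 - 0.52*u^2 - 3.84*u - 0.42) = -1.63*u^3 + 1.7*u^2 + 5.46*u + 4.21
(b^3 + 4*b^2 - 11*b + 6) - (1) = b^3 + 4*b^2 - 11*b + 5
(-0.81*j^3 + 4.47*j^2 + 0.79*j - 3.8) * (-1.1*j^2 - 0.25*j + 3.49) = 0.891*j^5 - 4.7145*j^4 - 4.8134*j^3 + 19.5828*j^2 + 3.7071*j - 13.262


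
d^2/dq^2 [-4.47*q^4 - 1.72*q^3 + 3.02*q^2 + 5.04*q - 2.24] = -53.64*q^2 - 10.32*q + 6.04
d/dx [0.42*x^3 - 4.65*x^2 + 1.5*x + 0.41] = 1.26*x^2 - 9.3*x + 1.5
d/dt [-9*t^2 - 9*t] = -18*t - 9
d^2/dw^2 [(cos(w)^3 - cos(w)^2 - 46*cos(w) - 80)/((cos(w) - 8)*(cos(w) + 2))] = -cos(w)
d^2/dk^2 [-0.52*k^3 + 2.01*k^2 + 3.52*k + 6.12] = 4.02 - 3.12*k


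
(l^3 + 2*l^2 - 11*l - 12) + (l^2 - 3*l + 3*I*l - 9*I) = l^3 + 3*l^2 - 14*l + 3*I*l - 12 - 9*I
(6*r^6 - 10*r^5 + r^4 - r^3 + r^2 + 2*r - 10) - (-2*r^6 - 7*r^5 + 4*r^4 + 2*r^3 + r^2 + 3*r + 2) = 8*r^6 - 3*r^5 - 3*r^4 - 3*r^3 - r - 12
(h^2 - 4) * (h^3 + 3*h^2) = h^5 + 3*h^4 - 4*h^3 - 12*h^2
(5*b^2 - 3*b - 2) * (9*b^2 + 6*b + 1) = 45*b^4 + 3*b^3 - 31*b^2 - 15*b - 2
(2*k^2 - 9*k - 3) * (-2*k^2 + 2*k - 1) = -4*k^4 + 22*k^3 - 14*k^2 + 3*k + 3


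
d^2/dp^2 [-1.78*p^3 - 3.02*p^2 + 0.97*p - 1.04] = -10.68*p - 6.04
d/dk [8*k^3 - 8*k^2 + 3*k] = 24*k^2 - 16*k + 3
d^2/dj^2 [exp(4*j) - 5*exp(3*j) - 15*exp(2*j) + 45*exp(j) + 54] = (16*exp(3*j) - 45*exp(2*j) - 60*exp(j) + 45)*exp(j)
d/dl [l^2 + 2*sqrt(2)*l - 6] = 2*l + 2*sqrt(2)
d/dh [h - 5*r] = 1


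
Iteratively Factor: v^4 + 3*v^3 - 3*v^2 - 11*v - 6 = (v + 1)*(v^3 + 2*v^2 - 5*v - 6) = (v - 2)*(v + 1)*(v^2 + 4*v + 3) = (v - 2)*(v + 1)^2*(v + 3)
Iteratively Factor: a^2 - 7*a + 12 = (a - 3)*(a - 4)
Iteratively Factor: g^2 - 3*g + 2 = (g - 1)*(g - 2)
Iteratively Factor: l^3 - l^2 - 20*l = (l + 4)*(l^2 - 5*l) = (l - 5)*(l + 4)*(l)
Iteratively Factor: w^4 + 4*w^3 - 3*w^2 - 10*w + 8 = (w - 1)*(w^3 + 5*w^2 + 2*w - 8) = (w - 1)*(w + 4)*(w^2 + w - 2) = (w - 1)*(w + 2)*(w + 4)*(w - 1)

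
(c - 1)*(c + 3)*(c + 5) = c^3 + 7*c^2 + 7*c - 15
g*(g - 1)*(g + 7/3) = g^3 + 4*g^2/3 - 7*g/3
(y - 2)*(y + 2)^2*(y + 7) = y^4 + 9*y^3 + 10*y^2 - 36*y - 56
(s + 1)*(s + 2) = s^2 + 3*s + 2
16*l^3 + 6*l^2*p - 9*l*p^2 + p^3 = (-8*l + p)*(-2*l + p)*(l + p)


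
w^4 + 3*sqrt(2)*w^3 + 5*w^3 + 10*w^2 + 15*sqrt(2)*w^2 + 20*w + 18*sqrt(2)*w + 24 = (w + 2)*(w + 3)*(w + sqrt(2))*(w + 2*sqrt(2))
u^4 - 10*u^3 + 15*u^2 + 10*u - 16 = (u - 8)*(u - 2)*(u - 1)*(u + 1)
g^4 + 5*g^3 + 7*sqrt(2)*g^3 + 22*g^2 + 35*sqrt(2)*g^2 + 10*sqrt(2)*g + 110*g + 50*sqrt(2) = (g + 5)*(g + sqrt(2))^2*(g + 5*sqrt(2))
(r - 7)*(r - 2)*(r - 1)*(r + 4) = r^4 - 6*r^3 - 17*r^2 + 78*r - 56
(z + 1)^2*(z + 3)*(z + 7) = z^4 + 12*z^3 + 42*z^2 + 52*z + 21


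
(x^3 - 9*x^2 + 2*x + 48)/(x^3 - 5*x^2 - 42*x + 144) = (x + 2)/(x + 6)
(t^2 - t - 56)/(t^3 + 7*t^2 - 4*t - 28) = (t - 8)/(t^2 - 4)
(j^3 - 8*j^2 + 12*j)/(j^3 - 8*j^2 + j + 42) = j*(j^2 - 8*j + 12)/(j^3 - 8*j^2 + j + 42)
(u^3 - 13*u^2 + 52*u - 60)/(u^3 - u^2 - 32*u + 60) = (u - 6)/(u + 6)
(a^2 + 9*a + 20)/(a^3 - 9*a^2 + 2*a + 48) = (a^2 + 9*a + 20)/(a^3 - 9*a^2 + 2*a + 48)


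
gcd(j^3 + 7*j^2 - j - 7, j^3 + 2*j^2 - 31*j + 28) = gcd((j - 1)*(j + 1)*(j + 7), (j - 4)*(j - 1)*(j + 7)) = j^2 + 6*j - 7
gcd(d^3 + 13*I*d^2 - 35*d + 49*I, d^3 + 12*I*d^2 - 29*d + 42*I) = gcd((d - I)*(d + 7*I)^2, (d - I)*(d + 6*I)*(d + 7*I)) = d^2 + 6*I*d + 7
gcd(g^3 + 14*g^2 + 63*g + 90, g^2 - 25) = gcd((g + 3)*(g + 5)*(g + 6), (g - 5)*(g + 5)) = g + 5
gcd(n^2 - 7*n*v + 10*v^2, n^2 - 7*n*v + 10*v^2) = n^2 - 7*n*v + 10*v^2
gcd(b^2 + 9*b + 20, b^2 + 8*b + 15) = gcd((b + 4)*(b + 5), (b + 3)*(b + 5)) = b + 5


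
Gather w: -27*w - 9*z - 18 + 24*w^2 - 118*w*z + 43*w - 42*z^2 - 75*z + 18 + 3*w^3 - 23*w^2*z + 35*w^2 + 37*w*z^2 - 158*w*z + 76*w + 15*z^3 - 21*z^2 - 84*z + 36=3*w^3 + w^2*(59 - 23*z) + w*(37*z^2 - 276*z + 92) + 15*z^3 - 63*z^2 - 168*z + 36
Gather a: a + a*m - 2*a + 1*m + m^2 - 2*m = a*(m - 1) + m^2 - m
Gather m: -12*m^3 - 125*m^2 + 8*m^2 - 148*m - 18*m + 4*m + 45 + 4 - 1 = -12*m^3 - 117*m^2 - 162*m + 48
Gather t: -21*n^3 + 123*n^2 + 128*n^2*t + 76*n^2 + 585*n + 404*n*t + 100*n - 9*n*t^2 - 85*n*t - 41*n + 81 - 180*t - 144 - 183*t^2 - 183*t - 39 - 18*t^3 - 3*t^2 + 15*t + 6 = -21*n^3 + 199*n^2 + 644*n - 18*t^3 + t^2*(-9*n - 186) + t*(128*n^2 + 319*n - 348) - 96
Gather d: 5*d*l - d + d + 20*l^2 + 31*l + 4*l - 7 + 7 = 5*d*l + 20*l^2 + 35*l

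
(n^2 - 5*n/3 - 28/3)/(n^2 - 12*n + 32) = (n + 7/3)/(n - 8)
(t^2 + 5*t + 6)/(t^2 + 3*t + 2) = (t + 3)/(t + 1)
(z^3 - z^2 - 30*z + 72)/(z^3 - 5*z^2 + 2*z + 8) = (z^2 + 3*z - 18)/(z^2 - z - 2)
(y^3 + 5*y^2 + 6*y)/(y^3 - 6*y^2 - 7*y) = (y^2 + 5*y + 6)/(y^2 - 6*y - 7)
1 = 1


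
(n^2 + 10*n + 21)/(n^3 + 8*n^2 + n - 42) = 1/(n - 2)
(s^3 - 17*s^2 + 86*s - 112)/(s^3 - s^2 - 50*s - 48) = (s^2 - 9*s + 14)/(s^2 + 7*s + 6)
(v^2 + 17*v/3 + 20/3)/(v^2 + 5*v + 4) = (v + 5/3)/(v + 1)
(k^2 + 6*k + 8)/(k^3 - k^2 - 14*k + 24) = (k + 2)/(k^2 - 5*k + 6)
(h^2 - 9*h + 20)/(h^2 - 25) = (h - 4)/(h + 5)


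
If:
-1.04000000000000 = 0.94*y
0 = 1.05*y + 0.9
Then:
No Solution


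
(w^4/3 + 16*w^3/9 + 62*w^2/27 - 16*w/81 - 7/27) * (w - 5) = w^5/3 + w^4/9 - 178*w^3/27 - 946*w^2/81 + 59*w/81 + 35/27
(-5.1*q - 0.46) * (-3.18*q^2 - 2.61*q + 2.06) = 16.218*q^3 + 14.7738*q^2 - 9.3054*q - 0.9476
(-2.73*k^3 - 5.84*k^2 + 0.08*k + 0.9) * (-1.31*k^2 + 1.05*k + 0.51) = 3.5763*k^5 + 4.7839*k^4 - 7.6291*k^3 - 4.0734*k^2 + 0.9858*k + 0.459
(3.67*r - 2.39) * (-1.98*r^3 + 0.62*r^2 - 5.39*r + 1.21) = -7.2666*r^4 + 7.0076*r^3 - 21.2631*r^2 + 17.3228*r - 2.8919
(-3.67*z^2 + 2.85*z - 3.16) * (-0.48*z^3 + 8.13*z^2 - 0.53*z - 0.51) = 1.7616*z^5 - 31.2051*z^4 + 26.6324*z^3 - 25.3296*z^2 + 0.2213*z + 1.6116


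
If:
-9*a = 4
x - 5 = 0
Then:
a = -4/9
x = 5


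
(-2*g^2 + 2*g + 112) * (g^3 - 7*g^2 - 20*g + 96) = -2*g^5 + 16*g^4 + 138*g^3 - 1016*g^2 - 2048*g + 10752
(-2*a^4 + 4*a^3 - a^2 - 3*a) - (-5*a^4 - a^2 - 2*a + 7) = 3*a^4 + 4*a^3 - a - 7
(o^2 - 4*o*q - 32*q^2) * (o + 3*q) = o^3 - o^2*q - 44*o*q^2 - 96*q^3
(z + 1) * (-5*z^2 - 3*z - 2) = -5*z^3 - 8*z^2 - 5*z - 2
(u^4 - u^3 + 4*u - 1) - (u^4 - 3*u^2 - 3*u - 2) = -u^3 + 3*u^2 + 7*u + 1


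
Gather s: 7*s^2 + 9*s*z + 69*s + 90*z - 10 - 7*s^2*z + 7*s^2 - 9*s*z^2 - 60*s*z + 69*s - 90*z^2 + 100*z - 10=s^2*(14 - 7*z) + s*(-9*z^2 - 51*z + 138) - 90*z^2 + 190*z - 20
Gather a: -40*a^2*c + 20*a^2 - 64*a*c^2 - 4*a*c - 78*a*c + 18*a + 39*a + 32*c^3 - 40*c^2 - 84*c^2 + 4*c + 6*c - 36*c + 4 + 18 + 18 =a^2*(20 - 40*c) + a*(-64*c^2 - 82*c + 57) + 32*c^3 - 124*c^2 - 26*c + 40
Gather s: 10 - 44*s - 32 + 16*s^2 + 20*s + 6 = 16*s^2 - 24*s - 16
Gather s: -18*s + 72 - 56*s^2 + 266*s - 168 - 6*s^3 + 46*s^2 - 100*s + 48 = -6*s^3 - 10*s^2 + 148*s - 48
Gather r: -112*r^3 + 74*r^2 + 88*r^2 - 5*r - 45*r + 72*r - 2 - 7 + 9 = -112*r^3 + 162*r^2 + 22*r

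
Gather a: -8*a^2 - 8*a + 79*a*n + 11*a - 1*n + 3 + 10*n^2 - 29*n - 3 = -8*a^2 + a*(79*n + 3) + 10*n^2 - 30*n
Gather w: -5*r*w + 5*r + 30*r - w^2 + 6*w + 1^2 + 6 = 35*r - w^2 + w*(6 - 5*r) + 7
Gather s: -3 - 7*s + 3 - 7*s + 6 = 6 - 14*s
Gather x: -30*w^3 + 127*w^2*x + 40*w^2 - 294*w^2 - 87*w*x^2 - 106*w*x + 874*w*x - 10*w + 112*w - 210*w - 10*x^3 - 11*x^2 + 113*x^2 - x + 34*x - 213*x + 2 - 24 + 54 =-30*w^3 - 254*w^2 - 108*w - 10*x^3 + x^2*(102 - 87*w) + x*(127*w^2 + 768*w - 180) + 32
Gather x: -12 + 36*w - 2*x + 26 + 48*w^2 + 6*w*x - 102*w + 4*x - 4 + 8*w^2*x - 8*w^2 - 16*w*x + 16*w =40*w^2 - 50*w + x*(8*w^2 - 10*w + 2) + 10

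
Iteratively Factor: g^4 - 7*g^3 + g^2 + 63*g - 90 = (g - 5)*(g^3 - 2*g^2 - 9*g + 18) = (g - 5)*(g + 3)*(g^2 - 5*g + 6) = (g - 5)*(g - 2)*(g + 3)*(g - 3)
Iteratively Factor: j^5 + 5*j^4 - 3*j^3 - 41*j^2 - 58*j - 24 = (j - 3)*(j^4 + 8*j^3 + 21*j^2 + 22*j + 8) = (j - 3)*(j + 1)*(j^3 + 7*j^2 + 14*j + 8) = (j - 3)*(j + 1)*(j + 2)*(j^2 + 5*j + 4) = (j - 3)*(j + 1)*(j + 2)*(j + 4)*(j + 1)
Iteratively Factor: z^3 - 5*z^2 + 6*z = (z)*(z^2 - 5*z + 6) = z*(z - 2)*(z - 3)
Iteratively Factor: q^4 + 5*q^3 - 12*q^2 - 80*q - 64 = (q + 4)*(q^3 + q^2 - 16*q - 16) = (q - 4)*(q + 4)*(q^2 + 5*q + 4) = (q - 4)*(q + 1)*(q + 4)*(q + 4)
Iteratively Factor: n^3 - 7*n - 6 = (n - 3)*(n^2 + 3*n + 2) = (n - 3)*(n + 2)*(n + 1)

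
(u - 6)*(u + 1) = u^2 - 5*u - 6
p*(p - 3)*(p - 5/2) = p^3 - 11*p^2/2 + 15*p/2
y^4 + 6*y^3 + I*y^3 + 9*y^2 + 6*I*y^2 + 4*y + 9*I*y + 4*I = (y + 1)^2*(y + 4)*(y + I)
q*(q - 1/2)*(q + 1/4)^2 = q^4 - 3*q^2/16 - q/32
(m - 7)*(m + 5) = m^2 - 2*m - 35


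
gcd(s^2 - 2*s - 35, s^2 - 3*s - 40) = s + 5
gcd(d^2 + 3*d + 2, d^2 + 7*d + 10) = d + 2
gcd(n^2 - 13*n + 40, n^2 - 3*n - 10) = n - 5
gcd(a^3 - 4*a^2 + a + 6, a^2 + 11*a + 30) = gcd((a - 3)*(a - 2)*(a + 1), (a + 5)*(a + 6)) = 1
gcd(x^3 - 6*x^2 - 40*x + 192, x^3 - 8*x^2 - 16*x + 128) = x^2 - 12*x + 32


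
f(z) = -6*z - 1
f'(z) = -6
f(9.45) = -57.70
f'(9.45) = -6.00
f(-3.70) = 21.20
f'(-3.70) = -6.00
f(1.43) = -9.58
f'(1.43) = -6.00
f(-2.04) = 11.24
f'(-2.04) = -6.00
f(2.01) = -13.06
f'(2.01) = -6.00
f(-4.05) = 23.30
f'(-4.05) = -6.00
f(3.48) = -21.88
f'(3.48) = -6.00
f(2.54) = -16.24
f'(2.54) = -6.00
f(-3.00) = 17.00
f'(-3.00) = -6.00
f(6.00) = -37.00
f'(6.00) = -6.00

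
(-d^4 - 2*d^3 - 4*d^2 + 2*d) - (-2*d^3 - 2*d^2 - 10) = -d^4 - 2*d^2 + 2*d + 10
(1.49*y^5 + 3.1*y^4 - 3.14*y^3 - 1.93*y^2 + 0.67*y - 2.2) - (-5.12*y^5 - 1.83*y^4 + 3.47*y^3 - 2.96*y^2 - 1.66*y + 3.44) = 6.61*y^5 + 4.93*y^4 - 6.61*y^3 + 1.03*y^2 + 2.33*y - 5.64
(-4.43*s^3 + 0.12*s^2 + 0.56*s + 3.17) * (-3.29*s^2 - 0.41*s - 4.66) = 14.5747*s^5 + 1.4215*s^4 + 18.7522*s^3 - 11.2181*s^2 - 3.9093*s - 14.7722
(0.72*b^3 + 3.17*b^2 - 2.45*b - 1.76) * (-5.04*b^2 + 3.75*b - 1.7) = -3.6288*b^5 - 13.2768*b^4 + 23.0115*b^3 - 5.7061*b^2 - 2.435*b + 2.992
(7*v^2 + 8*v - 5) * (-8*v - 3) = -56*v^3 - 85*v^2 + 16*v + 15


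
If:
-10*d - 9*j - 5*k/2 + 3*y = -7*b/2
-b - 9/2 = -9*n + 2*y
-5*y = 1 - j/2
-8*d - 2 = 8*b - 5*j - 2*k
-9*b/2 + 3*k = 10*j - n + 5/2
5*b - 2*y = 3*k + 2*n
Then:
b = -70518/55021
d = 65615/220084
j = -16438/55021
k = -120341/55021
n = 33729/110042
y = -12648/55021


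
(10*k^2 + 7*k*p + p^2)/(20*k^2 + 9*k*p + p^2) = (2*k + p)/(4*k + p)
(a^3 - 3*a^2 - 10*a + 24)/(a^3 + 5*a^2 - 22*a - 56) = (a^2 + a - 6)/(a^2 + 9*a + 14)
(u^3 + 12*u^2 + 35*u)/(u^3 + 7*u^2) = (u + 5)/u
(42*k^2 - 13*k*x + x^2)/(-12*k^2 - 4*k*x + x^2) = (-7*k + x)/(2*k + x)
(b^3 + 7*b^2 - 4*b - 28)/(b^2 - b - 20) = (-b^3 - 7*b^2 + 4*b + 28)/(-b^2 + b + 20)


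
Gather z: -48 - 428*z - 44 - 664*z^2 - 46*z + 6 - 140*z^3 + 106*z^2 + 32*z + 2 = -140*z^3 - 558*z^2 - 442*z - 84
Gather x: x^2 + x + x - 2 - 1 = x^2 + 2*x - 3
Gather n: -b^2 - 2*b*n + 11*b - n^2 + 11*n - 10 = -b^2 + 11*b - n^2 + n*(11 - 2*b) - 10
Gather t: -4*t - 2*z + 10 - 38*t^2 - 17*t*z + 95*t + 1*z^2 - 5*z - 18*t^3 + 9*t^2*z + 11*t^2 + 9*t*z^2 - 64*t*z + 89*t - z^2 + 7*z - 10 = -18*t^3 + t^2*(9*z - 27) + t*(9*z^2 - 81*z + 180)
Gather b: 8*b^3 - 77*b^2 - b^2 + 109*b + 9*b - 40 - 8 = 8*b^3 - 78*b^2 + 118*b - 48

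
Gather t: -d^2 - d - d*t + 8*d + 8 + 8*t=-d^2 + 7*d + t*(8 - d) + 8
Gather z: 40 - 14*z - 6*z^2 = -6*z^2 - 14*z + 40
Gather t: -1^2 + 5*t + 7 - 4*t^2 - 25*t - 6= -4*t^2 - 20*t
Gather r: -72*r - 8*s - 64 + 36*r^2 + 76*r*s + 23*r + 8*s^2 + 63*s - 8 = 36*r^2 + r*(76*s - 49) + 8*s^2 + 55*s - 72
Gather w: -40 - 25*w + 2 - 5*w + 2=-30*w - 36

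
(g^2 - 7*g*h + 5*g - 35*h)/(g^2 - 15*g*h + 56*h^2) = (g + 5)/(g - 8*h)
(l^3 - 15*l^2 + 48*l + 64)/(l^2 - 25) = (l^3 - 15*l^2 + 48*l + 64)/(l^2 - 25)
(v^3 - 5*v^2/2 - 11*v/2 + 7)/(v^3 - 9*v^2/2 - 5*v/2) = (-2*v^3 + 5*v^2 + 11*v - 14)/(v*(-2*v^2 + 9*v + 5))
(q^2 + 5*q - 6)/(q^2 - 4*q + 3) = (q + 6)/(q - 3)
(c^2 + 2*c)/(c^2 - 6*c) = (c + 2)/(c - 6)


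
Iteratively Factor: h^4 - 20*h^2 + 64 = (h + 4)*(h^3 - 4*h^2 - 4*h + 16) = (h - 2)*(h + 4)*(h^2 - 2*h - 8) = (h - 2)*(h + 2)*(h + 4)*(h - 4)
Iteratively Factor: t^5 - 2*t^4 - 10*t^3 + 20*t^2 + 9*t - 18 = (t + 3)*(t^4 - 5*t^3 + 5*t^2 + 5*t - 6) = (t - 1)*(t + 3)*(t^3 - 4*t^2 + t + 6) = (t - 3)*(t - 1)*(t + 3)*(t^2 - t - 2) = (t - 3)*(t - 2)*(t - 1)*(t + 3)*(t + 1)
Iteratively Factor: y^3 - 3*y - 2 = (y + 1)*(y^2 - y - 2) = (y + 1)^2*(y - 2)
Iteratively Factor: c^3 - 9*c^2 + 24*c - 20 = (c - 2)*(c^2 - 7*c + 10) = (c - 5)*(c - 2)*(c - 2)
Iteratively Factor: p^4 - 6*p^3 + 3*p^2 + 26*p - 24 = (p - 4)*(p^3 - 2*p^2 - 5*p + 6) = (p - 4)*(p + 2)*(p^2 - 4*p + 3) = (p - 4)*(p - 1)*(p + 2)*(p - 3)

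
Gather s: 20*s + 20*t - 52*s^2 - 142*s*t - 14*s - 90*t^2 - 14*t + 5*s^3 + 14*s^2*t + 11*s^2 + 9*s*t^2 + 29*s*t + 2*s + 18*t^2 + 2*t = 5*s^3 + s^2*(14*t - 41) + s*(9*t^2 - 113*t + 8) - 72*t^2 + 8*t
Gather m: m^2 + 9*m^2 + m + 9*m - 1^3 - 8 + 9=10*m^2 + 10*m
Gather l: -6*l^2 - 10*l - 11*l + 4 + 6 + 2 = -6*l^2 - 21*l + 12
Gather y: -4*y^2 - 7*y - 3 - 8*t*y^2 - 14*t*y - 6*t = -6*t + y^2*(-8*t - 4) + y*(-14*t - 7) - 3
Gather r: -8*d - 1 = -8*d - 1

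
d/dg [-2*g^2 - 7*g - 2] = -4*g - 7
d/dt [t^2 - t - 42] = 2*t - 1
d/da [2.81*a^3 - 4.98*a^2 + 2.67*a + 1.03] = 8.43*a^2 - 9.96*a + 2.67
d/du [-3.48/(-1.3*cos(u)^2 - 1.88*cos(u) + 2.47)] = (9.048*cos(u) + 6.5424)*sin(u)/(1.3*cos(u)^2 + 1.88*cos(u) - 2.47)^2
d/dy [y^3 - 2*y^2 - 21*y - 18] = 3*y^2 - 4*y - 21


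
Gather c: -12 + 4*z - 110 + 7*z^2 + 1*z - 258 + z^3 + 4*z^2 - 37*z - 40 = z^3 + 11*z^2 - 32*z - 420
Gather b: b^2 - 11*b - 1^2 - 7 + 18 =b^2 - 11*b + 10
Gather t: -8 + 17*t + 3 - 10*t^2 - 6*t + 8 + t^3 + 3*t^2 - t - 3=t^3 - 7*t^2 + 10*t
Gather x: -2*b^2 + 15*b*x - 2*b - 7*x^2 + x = -2*b^2 - 2*b - 7*x^2 + x*(15*b + 1)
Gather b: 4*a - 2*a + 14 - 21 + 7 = 2*a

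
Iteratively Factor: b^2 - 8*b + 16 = (b - 4)*(b - 4)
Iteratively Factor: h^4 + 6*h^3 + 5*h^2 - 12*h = (h - 1)*(h^3 + 7*h^2 + 12*h) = h*(h - 1)*(h^2 + 7*h + 12) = h*(h - 1)*(h + 4)*(h + 3)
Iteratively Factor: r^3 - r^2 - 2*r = (r - 2)*(r^2 + r) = r*(r - 2)*(r + 1)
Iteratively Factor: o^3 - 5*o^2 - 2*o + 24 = (o - 3)*(o^2 - 2*o - 8) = (o - 3)*(o + 2)*(o - 4)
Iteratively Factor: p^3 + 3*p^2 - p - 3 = (p + 1)*(p^2 + 2*p - 3) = (p - 1)*(p + 1)*(p + 3)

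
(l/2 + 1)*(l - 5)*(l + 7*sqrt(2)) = l^3/2 - 3*l^2/2 + 7*sqrt(2)*l^2/2 - 21*sqrt(2)*l/2 - 5*l - 35*sqrt(2)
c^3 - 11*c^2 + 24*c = c*(c - 8)*(c - 3)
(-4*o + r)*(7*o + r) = -28*o^2 + 3*o*r + r^2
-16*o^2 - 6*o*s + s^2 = (-8*o + s)*(2*o + s)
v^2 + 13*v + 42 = (v + 6)*(v + 7)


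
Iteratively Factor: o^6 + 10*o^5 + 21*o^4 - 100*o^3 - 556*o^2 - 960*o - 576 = (o - 4)*(o^5 + 14*o^4 + 77*o^3 + 208*o^2 + 276*o + 144) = (o - 4)*(o + 2)*(o^4 + 12*o^3 + 53*o^2 + 102*o + 72) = (o - 4)*(o + 2)^2*(o^3 + 10*o^2 + 33*o + 36) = (o - 4)*(o + 2)^2*(o + 4)*(o^2 + 6*o + 9) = (o - 4)*(o + 2)^2*(o + 3)*(o + 4)*(o + 3)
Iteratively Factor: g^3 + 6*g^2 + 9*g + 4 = (g + 4)*(g^2 + 2*g + 1) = (g + 1)*(g + 4)*(g + 1)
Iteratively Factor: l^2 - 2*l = (l)*(l - 2)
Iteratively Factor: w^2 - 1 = (w + 1)*(w - 1)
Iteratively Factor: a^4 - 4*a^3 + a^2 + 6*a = (a + 1)*(a^3 - 5*a^2 + 6*a) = a*(a + 1)*(a^2 - 5*a + 6) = a*(a - 3)*(a + 1)*(a - 2)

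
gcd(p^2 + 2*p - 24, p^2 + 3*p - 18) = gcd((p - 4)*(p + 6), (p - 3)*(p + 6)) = p + 6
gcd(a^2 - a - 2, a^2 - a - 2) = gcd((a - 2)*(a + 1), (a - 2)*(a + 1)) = a^2 - a - 2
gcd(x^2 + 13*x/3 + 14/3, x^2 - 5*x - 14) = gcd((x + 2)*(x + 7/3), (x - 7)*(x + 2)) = x + 2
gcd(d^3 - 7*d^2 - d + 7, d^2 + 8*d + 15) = 1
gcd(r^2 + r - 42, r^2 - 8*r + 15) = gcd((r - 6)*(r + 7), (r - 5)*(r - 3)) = 1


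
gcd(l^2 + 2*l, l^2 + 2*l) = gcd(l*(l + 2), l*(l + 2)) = l^2 + 2*l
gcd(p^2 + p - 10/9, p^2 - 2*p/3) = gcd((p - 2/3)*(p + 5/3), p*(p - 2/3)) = p - 2/3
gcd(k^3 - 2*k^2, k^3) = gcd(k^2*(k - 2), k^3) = k^2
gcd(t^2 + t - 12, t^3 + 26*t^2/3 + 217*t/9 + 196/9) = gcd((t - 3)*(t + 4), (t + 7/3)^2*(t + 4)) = t + 4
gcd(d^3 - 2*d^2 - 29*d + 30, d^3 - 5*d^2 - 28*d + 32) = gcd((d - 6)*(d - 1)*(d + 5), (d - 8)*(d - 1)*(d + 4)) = d - 1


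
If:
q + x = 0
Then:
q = -x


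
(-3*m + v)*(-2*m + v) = 6*m^2 - 5*m*v + v^2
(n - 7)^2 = n^2 - 14*n + 49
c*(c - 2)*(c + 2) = c^3 - 4*c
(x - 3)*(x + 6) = x^2 + 3*x - 18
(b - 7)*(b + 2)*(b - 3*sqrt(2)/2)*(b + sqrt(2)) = b^4 - 5*b^3 - sqrt(2)*b^3/2 - 17*b^2 + 5*sqrt(2)*b^2/2 + 7*sqrt(2)*b + 15*b + 42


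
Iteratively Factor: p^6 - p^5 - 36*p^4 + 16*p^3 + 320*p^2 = (p)*(p^5 - p^4 - 36*p^3 + 16*p^2 + 320*p) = p*(p - 4)*(p^4 + 3*p^3 - 24*p^2 - 80*p) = p*(p - 4)*(p + 4)*(p^3 - p^2 - 20*p) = p^2*(p - 4)*(p + 4)*(p^2 - p - 20) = p^2*(p - 5)*(p - 4)*(p + 4)*(p + 4)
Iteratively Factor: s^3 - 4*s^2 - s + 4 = (s + 1)*(s^2 - 5*s + 4) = (s - 4)*(s + 1)*(s - 1)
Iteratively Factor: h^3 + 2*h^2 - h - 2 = (h + 2)*(h^2 - 1) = (h - 1)*(h + 2)*(h + 1)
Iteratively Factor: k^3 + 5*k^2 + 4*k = (k + 4)*(k^2 + k) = (k + 1)*(k + 4)*(k)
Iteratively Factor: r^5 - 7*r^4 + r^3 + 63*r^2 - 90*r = (r)*(r^4 - 7*r^3 + r^2 + 63*r - 90) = r*(r - 2)*(r^3 - 5*r^2 - 9*r + 45) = r*(r - 5)*(r - 2)*(r^2 - 9) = r*(r - 5)*(r - 3)*(r - 2)*(r + 3)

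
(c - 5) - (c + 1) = -6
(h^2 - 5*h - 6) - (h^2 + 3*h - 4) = -8*h - 2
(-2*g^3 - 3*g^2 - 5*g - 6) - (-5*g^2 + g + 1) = -2*g^3 + 2*g^2 - 6*g - 7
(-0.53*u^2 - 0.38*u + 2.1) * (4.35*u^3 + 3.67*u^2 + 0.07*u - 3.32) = -2.3055*u^5 - 3.5981*u^4 + 7.7033*u^3 + 9.44*u^2 + 1.4086*u - 6.972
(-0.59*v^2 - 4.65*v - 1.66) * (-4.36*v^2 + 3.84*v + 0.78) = 2.5724*v^4 + 18.0084*v^3 - 11.0786*v^2 - 10.0014*v - 1.2948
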